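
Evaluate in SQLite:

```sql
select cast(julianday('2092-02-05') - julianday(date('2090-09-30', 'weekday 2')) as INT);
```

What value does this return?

490

`weekday 2` advances to the next Tuesday; 2090-09-30 is a Saturday, so it moves forward to 2090-10-03.
28 days remain in October 2090 after the 3rd (31 − 3).
Full months from November 2090 through January 2092 contribute their day counts.
Then 5 days into February 2092.
Total: 28 + 30 + 31 + 31 + 28 + 31 + 30 + 31 + 30 + 31 + 31 + 30 + 31 + 30 + 31 + 31 + 5 = 490.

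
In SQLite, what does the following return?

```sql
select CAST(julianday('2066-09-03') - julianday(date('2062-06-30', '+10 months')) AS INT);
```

1222

Adding +10 months to 2062-06-30 gives 2063-04-30.
0 days remain in April 2063 after the 30th (30 − 30).
Full months from May 2063 through August 2066 contribute their day counts.
Then 3 days into September 2066.
Total: 0 + 31 + 30 + 31 + 31 + 30 + 31 + 30 + 31 + 31 + 29 + 31 + 30 + 31 + 30 + 31 + 31 + 30 + 31 + 30 + 31 + 31 + 28 + 31 + 30 + 31 + 30 + 31 + 31 + 30 + 31 + 30 + 31 + 31 + 28 + 31 + 30 + 31 + 30 + 31 + 31 + 3 = 1222.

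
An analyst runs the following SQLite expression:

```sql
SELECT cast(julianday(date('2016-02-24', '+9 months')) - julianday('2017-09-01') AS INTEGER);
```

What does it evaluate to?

-281

Adding +9 months to 2016-02-24 gives 2016-11-24.
6 days remain in November 2016 after the 24th (30 − 24).
Full months from December 2016 through August 2017 contribute their day counts.
Then 1 day into September 2017.
Total: 6 + 31 + 31 + 28 + 31 + 30 + 31 + 30 + 31 + 31 + 1 = 281.
The subtraction is earlier − later, so the result is −281 → -281.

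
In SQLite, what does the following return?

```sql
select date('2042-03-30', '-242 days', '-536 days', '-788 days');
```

Applying '-242 days' to 2042-03-30: counting 242 days back gives 2041-07-31.
Applying '-536 days' to 2041-07-31: counting 536 days back gives 2040-02-11.
Applying '-788 days' to 2040-02-11: counting 788 days back gives 2037-12-15.

2037-12-15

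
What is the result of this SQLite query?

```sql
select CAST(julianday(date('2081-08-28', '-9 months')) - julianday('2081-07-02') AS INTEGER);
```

-216

Adding -9 months to 2081-08-28 gives 2080-11-28.
2 days remain in November 2080 after the 28th (30 − 28).
Full months from December 2080 through June 2081 contribute their day counts.
Then 2 days into July 2081.
Total: 2 + 31 + 31 + 28 + 31 + 30 + 31 + 30 + 2 = 216.
The subtraction is earlier − later, so the result is −216 → -216.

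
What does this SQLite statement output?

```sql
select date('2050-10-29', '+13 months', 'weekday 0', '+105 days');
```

2052-03-17

Adding +13 months to 2050-10-29 gives 2051-11-29.
`weekday 0` advances to the next Sunday; 2051-11-29 is a Wednesday, so it moves forward to 2051-12-03.
Applying '+105 days' to 2051-12-03: counting 105 days forward gives 2052-03-17.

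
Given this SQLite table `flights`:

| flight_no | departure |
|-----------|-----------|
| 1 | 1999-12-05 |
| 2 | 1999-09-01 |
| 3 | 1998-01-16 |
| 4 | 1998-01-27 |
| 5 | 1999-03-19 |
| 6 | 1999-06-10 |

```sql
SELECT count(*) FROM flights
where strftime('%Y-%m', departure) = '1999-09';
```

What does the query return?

1

Rows with year-month 1999-09: 1999-09-01 → 1.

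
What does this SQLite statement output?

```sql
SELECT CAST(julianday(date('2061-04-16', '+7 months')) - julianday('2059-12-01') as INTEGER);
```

716

Adding +7 months to 2061-04-16 gives 2061-11-16.
30 days remain in December 2059 after the 1st (31 − 1).
Full months from January 2060 through October 2061 contribute their day counts.
Then 16 days into November 2061.
Total: 30 + 31 + 29 + 31 + 30 + 31 + 30 + 31 + 31 + 30 + 31 + 30 + 31 + 31 + 28 + 31 + 30 + 31 + 30 + 31 + 31 + 30 + 31 + 16 = 716.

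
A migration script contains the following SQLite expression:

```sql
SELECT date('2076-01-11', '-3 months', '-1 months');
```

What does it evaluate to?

2075-09-11

Adding -3 months to 2076-01-11 gives 2075-10-11.
Adding -1 month to 2075-10-11 gives 2075-09-11.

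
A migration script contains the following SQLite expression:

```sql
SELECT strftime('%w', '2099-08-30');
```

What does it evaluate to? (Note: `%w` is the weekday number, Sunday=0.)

0

2099-08-30 is a Sunday; with Sunday=0 that is 0.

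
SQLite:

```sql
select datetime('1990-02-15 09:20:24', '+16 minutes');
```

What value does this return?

+16 minutes from 1990-02-15 09:20:24 is 1990-02-15 09:36:24.

1990-02-15 09:36:24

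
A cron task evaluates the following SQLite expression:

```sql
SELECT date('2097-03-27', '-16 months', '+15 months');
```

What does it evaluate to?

Adding -16 months to 2097-03-27 gives 2095-11-27.
Adding +15 months to 2095-11-27 gives 2097-02-27.

2097-02-27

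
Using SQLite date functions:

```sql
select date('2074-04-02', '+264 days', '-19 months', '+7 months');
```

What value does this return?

Applying '+264 days' to 2074-04-02: counting 264 days forward gives 2074-12-22.
Adding -19 months to 2074-12-22 gives 2073-05-22.
Adding +7 months to 2073-05-22 gives 2073-12-22.

2073-12-22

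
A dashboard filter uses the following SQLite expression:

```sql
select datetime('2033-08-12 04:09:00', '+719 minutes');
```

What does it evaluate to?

719 minutes = 11h 59m; +719 minutes from 2033-08-12 04:09:00 is 2033-08-12 16:08:00.

2033-08-12 16:08:00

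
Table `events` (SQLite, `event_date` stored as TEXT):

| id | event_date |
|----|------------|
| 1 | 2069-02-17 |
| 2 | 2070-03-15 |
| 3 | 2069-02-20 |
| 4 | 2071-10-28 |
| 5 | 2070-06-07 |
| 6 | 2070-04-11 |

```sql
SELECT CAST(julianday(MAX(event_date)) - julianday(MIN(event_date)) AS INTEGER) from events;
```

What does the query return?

MIN = 2069-02-17, MAX = 2071-10-28.
11 days remain in February 2069 after the 17th (28 − 17).
Full months from March 2069 through September 2071 contribute their day counts.
Then 28 days into October 2071.
Total: 11 + 31 + 30 + 31 + 30 + 31 + 31 + 30 + 31 + 30 + 31 + 31 + 28 + 31 + 30 + 31 + 30 + 31 + 31 + 30 + 31 + 30 + 31 + 31 + 28 + 31 + 30 + 31 + 30 + 31 + 31 + 30 + 28 = 983.

983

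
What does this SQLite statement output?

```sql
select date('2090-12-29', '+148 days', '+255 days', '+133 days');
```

Applying '+148 days' to 2090-12-29: counting 148 days forward gives 2091-05-26.
Applying '+255 days' to 2091-05-26: counting 255 days forward gives 2092-02-05.
Applying '+133 days' to 2092-02-05: counting 133 days forward gives 2092-06-17.

2092-06-17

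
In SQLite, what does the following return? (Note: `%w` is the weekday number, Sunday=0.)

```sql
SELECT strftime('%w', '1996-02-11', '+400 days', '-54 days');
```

3

First apply '+400 days', '-54 days': 1996-02-11 → 1997-01-22.
1997-01-22 is a Wednesday; with Sunday=0 that is 3.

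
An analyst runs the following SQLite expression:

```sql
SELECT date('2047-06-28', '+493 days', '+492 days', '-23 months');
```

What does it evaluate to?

Applying '+493 days' to 2047-06-28: counting 493 days forward gives 2048-11-02.
Applying '+492 days' to 2048-11-02: counting 492 days forward gives 2050-03-09.
Adding -23 months to 2050-03-09 gives 2048-04-09.

2048-04-09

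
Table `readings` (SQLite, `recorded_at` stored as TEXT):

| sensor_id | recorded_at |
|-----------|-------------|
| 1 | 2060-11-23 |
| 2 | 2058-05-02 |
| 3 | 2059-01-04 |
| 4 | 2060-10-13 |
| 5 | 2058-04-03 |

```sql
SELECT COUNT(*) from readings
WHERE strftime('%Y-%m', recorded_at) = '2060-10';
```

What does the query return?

1

Rows with year-month 2060-10: 2060-10-13 → 1.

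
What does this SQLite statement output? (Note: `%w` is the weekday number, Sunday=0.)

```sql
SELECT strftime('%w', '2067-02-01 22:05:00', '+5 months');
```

First apply '+5 months': 2067-02-01 22:05:00 → 2067-07-01 22:05:00.
2067-07-01 is a Friday; with Sunday=0 that is 5.

5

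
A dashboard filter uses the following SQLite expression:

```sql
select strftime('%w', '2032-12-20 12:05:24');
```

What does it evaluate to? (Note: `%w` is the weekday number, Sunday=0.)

2032-12-20 is a Monday; with Sunday=0 that is 1.

1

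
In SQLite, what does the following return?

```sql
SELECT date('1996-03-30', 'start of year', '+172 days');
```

1996-06-21

`start of year` rewinds 1996-03-30 to 1996-01-01.
Applying '+172 days' to 1996-01-01: counting 172 days forward gives 1996-06-21.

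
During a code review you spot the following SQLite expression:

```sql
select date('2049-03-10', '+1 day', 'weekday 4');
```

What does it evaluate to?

2049-03-11

Advancing 1 more day within March lands on 2049-03-11.
`weekday 4` advances to the next Thursday; 2049-03-11 is already a Thursday, so it stays at 2049-03-11.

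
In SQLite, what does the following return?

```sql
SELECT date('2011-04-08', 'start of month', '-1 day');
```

2011-03-31

`start of month` rewinds 2011-04-08 to 2011-04-01.
Going back 1 day from 2011-04-01 reaches 2011-03-31 (last day of March, 31 days).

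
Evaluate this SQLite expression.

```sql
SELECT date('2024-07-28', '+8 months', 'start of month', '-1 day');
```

Adding +8 months to 2024-07-28 gives 2025-03-28.
`start of month` rewinds 2025-03-28 to 2025-03-01.
Going back 1 day from 2025-03-01 reaches 2025-02-28 (last day of February, 28 days).

2025-02-28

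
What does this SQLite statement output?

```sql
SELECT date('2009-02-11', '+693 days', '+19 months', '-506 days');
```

Applying '+693 days' to 2009-02-11: counting 693 days forward gives 2011-01-05.
Adding +19 months to 2011-01-05 gives 2012-08-05.
Applying '-506 days' to 2012-08-05: counting 506 days back gives 2011-03-18.

2011-03-18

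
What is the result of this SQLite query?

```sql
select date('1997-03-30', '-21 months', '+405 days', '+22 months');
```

1998-06-08

Adding -21 months to 1997-03-30 gives 1995-06-30.
Applying '+405 days' to 1995-06-30: counting 405 days forward gives 1996-08-08.
Adding +22 months to 1996-08-08 gives 1998-06-08.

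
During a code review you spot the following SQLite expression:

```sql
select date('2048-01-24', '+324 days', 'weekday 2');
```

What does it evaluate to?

2048-12-15

Applying '+324 days' to 2048-01-24: counting 324 days forward gives 2048-12-13.
`weekday 2` advances to the next Tuesday; 2048-12-13 is a Sunday, so it moves forward to 2048-12-15.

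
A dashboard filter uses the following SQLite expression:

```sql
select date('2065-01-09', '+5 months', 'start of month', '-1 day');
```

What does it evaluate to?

2065-05-31

Adding +5 months to 2065-01-09 gives 2065-06-09.
`start of month` rewinds 2065-06-09 to 2065-06-01.
Going back 1 day from 2065-06-01 reaches 2065-05-31 (last day of May, 31 days).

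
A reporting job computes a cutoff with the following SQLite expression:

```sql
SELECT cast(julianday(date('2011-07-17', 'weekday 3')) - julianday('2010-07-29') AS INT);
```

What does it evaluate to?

356

`weekday 3` advances to the next Wednesday; 2011-07-17 is a Sunday, so it moves forward to 2011-07-20.
2 days remain in July 2010 after the 29th (31 − 29).
Full months from August 2010 through June 2011 contribute their day counts.
Then 20 days into July 2011.
Total: 2 + 31 + 30 + 31 + 30 + 31 + 31 + 28 + 31 + 30 + 31 + 30 + 20 = 356.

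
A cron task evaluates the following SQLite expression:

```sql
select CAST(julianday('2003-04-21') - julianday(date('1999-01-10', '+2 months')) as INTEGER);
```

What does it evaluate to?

Adding +2 months to 1999-01-10 gives 1999-03-10.
21 days remain in March 1999 after the 10th (31 − 10).
Full months from April 1999 through March 2003 contribute their day counts.
Then 21 days into April 2003.
Total: 21 + 30 + 31 + 30 + 31 + 31 + 30 + 31 + 30 + 31 + 31 + 29 + 31 + 30 + 31 + 30 + 31 + 31 + 30 + 31 + 30 + 31 + 31 + 28 + 31 + 30 + 31 + 30 + 31 + 31 + 30 + 31 + 30 + 31 + 31 + 28 + 31 + 30 + 31 + 30 + 31 + 31 + 30 + 31 + 30 + 31 + 31 + 28 + 31 + 21 = 1503.

1503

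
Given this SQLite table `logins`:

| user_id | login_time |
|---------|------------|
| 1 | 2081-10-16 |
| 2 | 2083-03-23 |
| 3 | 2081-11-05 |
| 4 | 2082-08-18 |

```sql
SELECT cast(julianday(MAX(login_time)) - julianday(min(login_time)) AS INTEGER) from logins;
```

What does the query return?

MIN = 2081-10-16, MAX = 2083-03-23.
15 days remain in October 2081 after the 16th (31 − 16).
Full months from November 2081 through February 2083 contribute their day counts.
Then 23 days into March 2083.
Total: 15 + 30 + 31 + 31 + 28 + 31 + 30 + 31 + 30 + 31 + 31 + 30 + 31 + 30 + 31 + 31 + 28 + 23 = 523.

523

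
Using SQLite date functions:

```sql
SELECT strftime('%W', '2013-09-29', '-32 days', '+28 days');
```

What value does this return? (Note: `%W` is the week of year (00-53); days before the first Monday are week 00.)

38

First apply '-32 days', '+28 days': 2013-09-29 → 2013-09-25.
2013-09-25 is a Wednesday. SQLite's %W counts Mondays since the year started; the result is 38.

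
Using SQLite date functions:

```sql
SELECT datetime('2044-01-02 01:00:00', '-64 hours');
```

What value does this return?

2043-12-30 09:00:00

-64 hours from 2044-01-02 01:00:00 is 2043-12-30 09:00:00 (crosses midnight).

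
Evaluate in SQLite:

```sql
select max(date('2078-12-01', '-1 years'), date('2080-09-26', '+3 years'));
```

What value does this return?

2083-09-26

date('2078-12-01', '-1 years') → 2077-12-01.
date('2080-09-26', '+3 years') → 2083-09-26.
Later of the two is 2083-09-26.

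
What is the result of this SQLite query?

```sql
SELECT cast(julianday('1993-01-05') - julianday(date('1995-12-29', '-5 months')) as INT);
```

Adding -5 months to 1995-12-29 gives 1995-07-29.
26 days remain in January 1993 after the 5th (31 − 5).
Full months from February 1993 through June 1995 contribute their day counts.
Then 29 days into July 1995.
Total: 26 + 28 + 31 + 30 + 31 + 30 + 31 + 31 + 30 + 31 + 30 + 31 + 31 + 28 + 31 + 30 + 31 + 30 + 31 + 31 + 30 + 31 + 30 + 31 + 31 + 28 + 31 + 30 + 31 + 30 + 29 = 935.
The subtraction is earlier − later, so the result is −935 → -935.

-935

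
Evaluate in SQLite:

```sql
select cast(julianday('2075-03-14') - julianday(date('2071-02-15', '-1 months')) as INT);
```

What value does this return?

Adding -1 month to 2071-02-15 gives 2071-01-15.
16 days remain in January 2071 after the 15th (31 − 15).
Full months from February 2071 through February 2075 contribute their day counts.
Then 14 days into March 2075.
Total: 16 + 28 + 31 + 30 + 31 + 30 + 31 + 31 + 30 + 31 + 30 + 31 + 31 + 29 + 31 + 30 + 31 + 30 + 31 + 31 + 30 + 31 + 30 + 31 + 31 + 28 + 31 + 30 + 31 + 30 + 31 + 31 + 30 + 31 + 30 + 31 + 31 + 28 + 31 + 30 + 31 + 30 + 31 + 31 + 30 + 31 + 30 + 31 + 31 + 28 + 14 = 1519.

1519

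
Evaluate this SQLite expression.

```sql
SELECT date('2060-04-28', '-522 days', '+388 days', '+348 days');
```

2060-11-28

Applying '-522 days' to 2060-04-28: counting 522 days back gives 2058-11-23.
Applying '+388 days' to 2058-11-23: counting 388 days forward gives 2059-12-16.
Applying '+348 days' to 2059-12-16: counting 348 days forward gives 2060-11-28.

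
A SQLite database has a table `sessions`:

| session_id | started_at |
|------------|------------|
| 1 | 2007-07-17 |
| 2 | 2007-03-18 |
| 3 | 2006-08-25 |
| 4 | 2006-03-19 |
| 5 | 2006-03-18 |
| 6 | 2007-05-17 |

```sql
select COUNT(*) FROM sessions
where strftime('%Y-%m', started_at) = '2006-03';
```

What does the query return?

Rows with year-month 2006-03: 2006-03-19, 2006-03-18 → 2.

2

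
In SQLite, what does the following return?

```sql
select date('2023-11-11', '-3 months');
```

2023-08-11

Adding -3 months to 2023-11-11 gives 2023-08-11.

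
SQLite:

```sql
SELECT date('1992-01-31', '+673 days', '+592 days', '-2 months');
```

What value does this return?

1995-05-19

Applying '+673 days' to 1992-01-31: counting 673 days forward gives 1993-12-04.
Applying '+592 days' to 1993-12-04: counting 592 days forward gives 1995-07-19.
Adding -2 months to 1995-07-19 gives 1995-05-19.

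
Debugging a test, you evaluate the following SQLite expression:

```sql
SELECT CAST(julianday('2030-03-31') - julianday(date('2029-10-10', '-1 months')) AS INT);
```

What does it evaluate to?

202

Adding -1 month to 2029-10-10 gives 2029-09-10.
20 days remain in September 2029 after the 10th (30 − 10).
October 2029: 31 days.
November 2029: 30 days.
December 2029: 31 days.
January 2030: 31 days.
February 2030: 28 days.
Then 31 days into March 2030.
Total: 20 + 31 + 30 + 31 + 31 + 28 + 31 = 202.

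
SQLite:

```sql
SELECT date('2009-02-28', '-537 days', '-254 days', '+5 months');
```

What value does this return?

2007-05-30

Applying '-537 days' to 2009-02-28: counting 537 days back gives 2007-09-10.
Applying '-254 days' to 2007-09-10: counting 254 days back gives 2006-12-30.
Adding +5 months to 2006-12-30 gives 2007-05-30.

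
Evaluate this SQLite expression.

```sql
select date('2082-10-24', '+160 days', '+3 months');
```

Applying '+160 days' to 2082-10-24: counting 160 days forward gives 2083-04-02.
Adding +3 months to 2083-04-02 gives 2083-07-02.

2083-07-02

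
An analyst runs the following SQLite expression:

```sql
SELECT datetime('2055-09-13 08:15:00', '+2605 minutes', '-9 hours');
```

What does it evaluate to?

2055-09-14 18:40:00

2605 minutes = 43h 25m; +2605 minutes from 2055-09-13 08:15:00 is 2055-09-15 03:40:00 (crosses midnight).
-9 hours from 2055-09-15 03:40:00 is 2055-09-14 18:40:00 (crosses midnight).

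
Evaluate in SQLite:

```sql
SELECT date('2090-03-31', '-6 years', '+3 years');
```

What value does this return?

Adding -6 years to 2090-03-31 gives 2084-03-31.
Adding +3 years to 2084-03-31 gives 2087-03-31.

2087-03-31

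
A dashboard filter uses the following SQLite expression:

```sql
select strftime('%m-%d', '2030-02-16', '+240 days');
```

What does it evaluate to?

First apply '+240 days': 2030-02-16 → 2030-10-14.
`%m-%d` extracts the month-day: 10-14.

10-14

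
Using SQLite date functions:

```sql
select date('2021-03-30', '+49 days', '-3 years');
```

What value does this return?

Applying '+49 days' to 2021-03-30: counting 49 days forward gives 2021-05-18.
Adding -3 years to 2021-05-18 gives 2018-05-18.

2018-05-18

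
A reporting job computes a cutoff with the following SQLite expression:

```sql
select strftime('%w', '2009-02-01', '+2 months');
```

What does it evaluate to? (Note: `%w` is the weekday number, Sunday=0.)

First apply '+2 months': 2009-02-01 → 2009-04-01.
2009-04-01 is a Wednesday; with Sunday=0 that is 3.

3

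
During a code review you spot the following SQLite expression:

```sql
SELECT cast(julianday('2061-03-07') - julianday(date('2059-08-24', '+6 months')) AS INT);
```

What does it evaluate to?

Adding +6 months to 2059-08-24 gives 2060-02-24.
5 days remain in February 2060 after the 24th (29 − 24).
Full months from March 2060 through February 2061 contribute their day counts.
Then 7 days into March 2061.
Total: 5 + 31 + 30 + 31 + 30 + 31 + 31 + 30 + 31 + 30 + 31 + 31 + 28 + 7 = 377.

377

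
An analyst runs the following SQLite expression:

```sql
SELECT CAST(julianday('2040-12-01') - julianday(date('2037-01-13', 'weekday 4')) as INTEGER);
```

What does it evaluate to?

1416

`weekday 4` advances to the next Thursday; 2037-01-13 is a Tuesday, so it moves forward to 2037-01-15.
16 days remain in January 2037 after the 15th (31 − 15).
Full months from February 2037 through November 2040 contribute their day counts.
Then 1 day into December 2040.
Total: 16 + 28 + 31 + 30 + 31 + 30 + 31 + 31 + 30 + 31 + 30 + 31 + 31 + 28 + 31 + 30 + 31 + 30 + 31 + 31 + 30 + 31 + 30 + 31 + 31 + 28 + 31 + 30 + 31 + 30 + 31 + 31 + 30 + 31 + 30 + 31 + 31 + 29 + 31 + 30 + 31 + 30 + 31 + 31 + 30 + 31 + 30 + 1 = 1416.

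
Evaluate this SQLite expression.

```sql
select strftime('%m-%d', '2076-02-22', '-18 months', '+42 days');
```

10-03

First apply '-18 months', '+42 days': 2076-02-22 → 2074-10-03.
`%m-%d` extracts the month-day: 10-03.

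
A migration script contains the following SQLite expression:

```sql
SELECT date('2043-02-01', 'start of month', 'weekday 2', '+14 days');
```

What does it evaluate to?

2043-02-17

`start of month` rewinds 2043-02-01 to 2043-02-01.
`weekday 2` advances to the next Tuesday; 2043-02-01 is a Sunday, so it moves forward to 2043-02-03.
Advancing 14 more days within February lands on 2043-02-17.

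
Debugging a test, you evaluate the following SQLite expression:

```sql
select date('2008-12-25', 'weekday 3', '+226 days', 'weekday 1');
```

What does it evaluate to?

`weekday 3` advances to the next Wednesday; 2008-12-25 is a Thursday, so it moves forward to 2008-12-31.
Applying '+226 days' to 2008-12-31: counting 226 days forward gives 2009-08-14.
`weekday 1` advances to the next Monday; 2009-08-14 is a Friday, so it moves forward to 2009-08-17.

2009-08-17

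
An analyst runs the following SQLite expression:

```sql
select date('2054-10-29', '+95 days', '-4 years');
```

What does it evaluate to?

2051-02-01

Applying '+95 days' to 2054-10-29: counting 95 days forward gives 2055-02-01.
Adding -4 years to 2055-02-01 gives 2051-02-01.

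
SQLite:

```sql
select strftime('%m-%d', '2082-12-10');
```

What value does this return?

`%m-%d` extracts the month-day: 12-10.

12-10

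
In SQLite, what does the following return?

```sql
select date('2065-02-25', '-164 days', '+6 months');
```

2065-03-14

Applying '-164 days' to 2065-02-25: counting 164 days back gives 2064-09-14.
Adding +6 months to 2064-09-14 gives 2065-03-14.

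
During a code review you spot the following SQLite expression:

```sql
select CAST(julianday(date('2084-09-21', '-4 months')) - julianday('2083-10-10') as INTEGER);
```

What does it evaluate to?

Adding -4 months to 2084-09-21 gives 2084-05-21.
21 days remain in October 2083 after the 10th (31 − 10).
Full months from November 2083 through April 2084 contribute their day counts.
Then 21 days into May 2084.
Total: 21 + 30 + 31 + 31 + 29 + 31 + 30 + 21 = 224.

224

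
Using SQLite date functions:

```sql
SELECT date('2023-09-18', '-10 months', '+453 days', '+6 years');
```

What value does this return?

Adding -10 months to 2023-09-18 gives 2022-11-18.
Applying '+453 days' to 2022-11-18: counting 453 days forward gives 2024-02-14.
Adding +6 years to 2024-02-14 gives 2030-02-14.

2030-02-14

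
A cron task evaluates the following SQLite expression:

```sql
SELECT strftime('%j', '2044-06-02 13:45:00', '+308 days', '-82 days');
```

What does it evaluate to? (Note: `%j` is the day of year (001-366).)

014

First apply '+308 days', '-82 days': 2044-06-02 13:45:00 → 2045-01-14 13:45:00.
Day-of-year for 2045-01-14: days since 2045-01-01 inclusive = 14, zero-padded to 014.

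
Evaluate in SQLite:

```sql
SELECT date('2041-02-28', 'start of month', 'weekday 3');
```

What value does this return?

`start of month` rewinds 2041-02-28 to 2041-02-01.
`weekday 3` advances to the next Wednesday; 2041-02-01 is a Friday, so it moves forward to 2041-02-06.

2041-02-06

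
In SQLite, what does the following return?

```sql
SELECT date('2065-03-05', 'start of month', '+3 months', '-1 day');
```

2065-05-31

`start of month` rewinds 2065-03-05 to 2065-03-01.
Adding +3 months to 2065-03-01 gives 2065-06-01.
Going back 1 day from 2065-06-01 reaches 2065-05-31 (last day of May, 31 days).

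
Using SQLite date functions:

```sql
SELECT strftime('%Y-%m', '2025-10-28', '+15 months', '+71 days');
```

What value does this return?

First apply '+15 months', '+71 days': 2025-10-28 → 2027-04-09.
`%Y-%m` extracts the year-month: 2027-04.

2027-04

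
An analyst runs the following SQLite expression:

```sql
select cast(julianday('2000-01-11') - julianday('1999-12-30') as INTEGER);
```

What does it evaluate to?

1 day remains in December 1999 after the 30th (31 − 30).
Then 11 days into January 2000.
Total: 1 + 11 = 12.

12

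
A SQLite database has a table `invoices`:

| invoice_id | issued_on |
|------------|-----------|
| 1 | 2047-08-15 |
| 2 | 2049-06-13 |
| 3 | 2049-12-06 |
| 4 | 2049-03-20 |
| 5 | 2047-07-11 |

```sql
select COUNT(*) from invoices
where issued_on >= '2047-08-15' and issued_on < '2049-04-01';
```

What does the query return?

2

Rows in [2047-08-15, 2049-04-01): 2047-08-15, 2049-03-20 → 2 rows.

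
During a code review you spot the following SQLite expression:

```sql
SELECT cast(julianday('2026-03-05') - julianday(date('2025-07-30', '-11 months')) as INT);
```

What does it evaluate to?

552

Adding -11 months to 2025-07-30 gives 2024-08-30.
1 day remains in August 2024 after the 30th (31 − 30).
Full months from September 2024 through February 2026 contribute their day counts.
Then 5 days into March 2026.
Total: 1 + 30 + 31 + 30 + 31 + 31 + 28 + 31 + 30 + 31 + 30 + 31 + 31 + 30 + 31 + 30 + 31 + 31 + 28 + 5 = 552.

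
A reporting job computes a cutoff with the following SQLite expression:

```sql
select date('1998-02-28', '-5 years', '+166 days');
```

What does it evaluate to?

1993-08-13

Adding -5 years to 1998-02-28 gives 1993-02-28.
Applying '+166 days' to 1993-02-28: counting 166 days forward gives 1993-08-13.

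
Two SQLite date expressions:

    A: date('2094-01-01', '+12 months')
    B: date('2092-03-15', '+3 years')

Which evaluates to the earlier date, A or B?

A = 2095-01-01.
B = 2095-03-15.
A is earlier.

A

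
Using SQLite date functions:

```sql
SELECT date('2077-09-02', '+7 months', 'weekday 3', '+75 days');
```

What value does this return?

2078-06-20

Adding +7 months to 2077-09-02 gives 2078-04-02.
`weekday 3` advances to the next Wednesday; 2078-04-02 is a Saturday, so it moves forward to 2078-04-06.
Applying '+75 days' to 2078-04-06: counting 75 days forward gives 2078-06-20.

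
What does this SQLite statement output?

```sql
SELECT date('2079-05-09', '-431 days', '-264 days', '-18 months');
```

Applying '-431 days' to 2079-05-09: counting 431 days back gives 2078-03-04.
Applying '-264 days' to 2078-03-04: counting 264 days back gives 2077-06-13.
Adding -18 months to 2077-06-13 gives 2075-12-13.

2075-12-13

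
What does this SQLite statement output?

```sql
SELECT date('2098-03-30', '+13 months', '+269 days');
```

2100-01-24

Adding +13 months to 2098-03-30 gives 2099-04-30.
Applying '+269 days' to 2099-04-30: counting 269 days forward gives 2100-01-24.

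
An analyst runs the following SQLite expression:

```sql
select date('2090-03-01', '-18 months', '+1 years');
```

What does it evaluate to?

2089-09-01

Adding -18 months to 2090-03-01 gives 2088-09-01.
Adding +1 year to 2088-09-01 gives 2089-09-01.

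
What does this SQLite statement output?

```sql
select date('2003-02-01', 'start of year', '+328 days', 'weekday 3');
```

`start of year` rewinds 2003-02-01 to 2003-01-01.
Applying '+328 days' to 2003-01-01: counting 328 days forward gives 2003-11-25.
`weekday 3` advances to the next Wednesday; 2003-11-25 is a Tuesday, so it moves forward to 2003-11-26.

2003-11-26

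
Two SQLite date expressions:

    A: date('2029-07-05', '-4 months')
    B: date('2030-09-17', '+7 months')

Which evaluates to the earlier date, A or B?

A = 2029-03-05.
B = 2031-04-17.
A is earlier.

A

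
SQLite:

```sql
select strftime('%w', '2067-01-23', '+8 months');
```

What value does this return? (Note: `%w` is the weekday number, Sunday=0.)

5

First apply '+8 months': 2067-01-23 → 2067-09-23.
2067-09-23 is a Friday; with Sunday=0 that is 5.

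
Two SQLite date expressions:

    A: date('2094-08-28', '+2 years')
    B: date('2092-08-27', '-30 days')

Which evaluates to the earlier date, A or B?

B

A = 2096-08-28.
B = 2092-07-28.
B is earlier.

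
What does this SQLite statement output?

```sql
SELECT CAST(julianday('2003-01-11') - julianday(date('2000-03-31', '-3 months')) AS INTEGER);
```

1107

Adding -3 months to 2000-03-31 gives 1999-12-31.
0 days remain in December 1999 after the 31st (31 − 31).
Full months from January 2000 through December 2002 contribute their day counts.
Then 11 days into January 2003.
Total: 0 + 31 + 29 + 31 + 30 + 31 + 30 + 31 + 31 + 30 + 31 + 30 + 31 + 31 + 28 + 31 + 30 + 31 + 30 + 31 + 31 + 30 + 31 + 30 + 31 + 31 + 28 + 31 + 30 + 31 + 30 + 31 + 31 + 30 + 31 + 30 + 31 + 11 = 1107.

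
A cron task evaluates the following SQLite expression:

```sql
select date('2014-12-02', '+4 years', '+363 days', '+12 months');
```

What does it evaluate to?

2020-11-30

Adding +4 years to 2014-12-02 gives 2018-12-02.
Applying '+363 days' to 2018-12-02: counting 363 days forward gives 2019-11-30.
Adding +12 months to 2019-11-30 gives 2020-11-30.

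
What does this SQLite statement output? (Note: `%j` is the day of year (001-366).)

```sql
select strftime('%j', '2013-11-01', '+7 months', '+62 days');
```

First apply '+7 months', '+62 days': 2013-11-01 → 2014-08-02.
Day-of-year for 2014-08-02: days since 2014-01-01 inclusive = 214, zero-padded to 214.

214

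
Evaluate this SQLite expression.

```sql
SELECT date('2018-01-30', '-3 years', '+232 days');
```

2015-09-19

Adding -3 years to 2018-01-30 gives 2015-01-30.
Applying '+232 days' to 2015-01-30: counting 232 days forward gives 2015-09-19.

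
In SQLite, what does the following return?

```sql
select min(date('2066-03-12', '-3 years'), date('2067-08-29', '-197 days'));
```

date('2066-03-12', '-3 years') → 2063-03-12.
date('2067-08-29', '-197 days') → 2067-02-13.
Earlier of the two is 2063-03-12.

2063-03-12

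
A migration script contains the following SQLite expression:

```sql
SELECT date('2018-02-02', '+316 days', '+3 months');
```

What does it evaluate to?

Applying '+316 days' to 2018-02-02: counting 316 days forward gives 2018-12-15.
Adding +3 months to 2018-12-15 gives 2019-03-15.

2019-03-15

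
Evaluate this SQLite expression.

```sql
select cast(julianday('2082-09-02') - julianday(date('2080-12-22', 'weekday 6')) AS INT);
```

`weekday 6` advances to the next Saturday; 2080-12-22 is a Sunday, so it moves forward to 2080-12-28.
3 days remain in December 2080 after the 28th (31 − 28).
Full months from January 2081 through August 2082 contribute their day counts.
Then 2 days into September 2082.
Total: 3 + 31 + 28 + 31 + 30 + 31 + 30 + 31 + 31 + 30 + 31 + 30 + 31 + 31 + 28 + 31 + 30 + 31 + 30 + 31 + 31 + 2 = 613.

613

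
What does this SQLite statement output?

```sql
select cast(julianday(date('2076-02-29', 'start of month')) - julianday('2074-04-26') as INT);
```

646

`start of month` rewinds 2076-02-29 to 2076-02-01.
4 days remain in April 2074 after the 26th (30 − 26).
Full months from May 2074 through January 2076 contribute their day counts.
Then 1 day into February 2076.
Total: 4 + 31 + 30 + 31 + 31 + 30 + 31 + 30 + 31 + 31 + 28 + 31 + 30 + 31 + 30 + 31 + 31 + 30 + 31 + 30 + 31 + 31 + 1 = 646.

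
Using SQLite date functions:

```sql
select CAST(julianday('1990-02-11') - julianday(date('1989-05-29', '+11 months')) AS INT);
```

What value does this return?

-77

Adding +11 months to 1989-05-29 gives 1990-04-29.
17 days remain in February 1990 after the 11th (28 − 11).
March 1990: 31 days.
Then 29 days into April 1990.
Total: 17 + 31 + 29 = 77.
The subtraction is earlier − later, so the result is −77 → -77.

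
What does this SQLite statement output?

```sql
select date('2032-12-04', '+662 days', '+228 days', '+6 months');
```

Applying '+662 days' to 2032-12-04: counting 662 days forward gives 2034-09-27.
Applying '+228 days' to 2034-09-27: counting 228 days forward gives 2035-05-13.
Adding +6 months to 2035-05-13 gives 2035-11-13.

2035-11-13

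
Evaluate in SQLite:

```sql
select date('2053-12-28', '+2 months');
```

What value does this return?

2054-02-28

Adding +2 months to 2053-12-28 gives 2054-02-28.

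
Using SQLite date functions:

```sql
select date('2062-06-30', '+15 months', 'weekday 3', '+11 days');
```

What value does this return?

Adding +15 months to 2062-06-30 gives 2063-09-30.
`weekday 3` advances to the next Wednesday; 2063-09-30 is a Sunday, so it moves forward to 2063-10-03.
Advancing 11 more days within October lands on 2063-10-14.

2063-10-14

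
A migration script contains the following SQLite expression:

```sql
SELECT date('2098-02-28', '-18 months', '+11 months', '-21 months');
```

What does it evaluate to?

2095-10-28

Adding -18 months to 2098-02-28 gives 2096-08-28.
Adding +11 months to 2096-08-28 gives 2097-07-28.
Adding -21 months to 2097-07-28 gives 2095-10-28.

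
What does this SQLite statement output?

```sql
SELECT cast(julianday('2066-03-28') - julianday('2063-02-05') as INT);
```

23 days remain in February 2063 after the 5th (28 − 5).
Full months from March 2063 through February 2066 contribute their day counts.
Then 28 days into March 2066.
Total: 23 + 31 + 30 + 31 + 30 + 31 + 31 + 30 + 31 + 30 + 31 + 31 + 29 + 31 + 30 + 31 + 30 + 31 + 31 + 30 + 31 + 30 + 31 + 31 + 28 + 31 + 30 + 31 + 30 + 31 + 31 + 30 + 31 + 30 + 31 + 31 + 28 + 28 = 1147.

1147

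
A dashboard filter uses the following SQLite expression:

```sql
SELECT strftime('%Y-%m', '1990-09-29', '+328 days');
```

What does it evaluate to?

First apply '+328 days': 1990-09-29 → 1991-08-23.
`%Y-%m` extracts the year-month: 1991-08.

1991-08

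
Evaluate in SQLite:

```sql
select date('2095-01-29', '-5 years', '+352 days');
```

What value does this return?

2091-01-16

Adding -5 years to 2095-01-29 gives 2090-01-29.
Applying '+352 days' to 2090-01-29: counting 352 days forward gives 2091-01-16.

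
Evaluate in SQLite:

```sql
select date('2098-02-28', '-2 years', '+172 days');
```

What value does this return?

Adding -2 years to 2098-02-28 gives 2096-02-28.
Applying '+172 days' to 2096-02-28: counting 172 days forward gives 2096-08-18.

2096-08-18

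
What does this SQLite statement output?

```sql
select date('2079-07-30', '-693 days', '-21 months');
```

2075-12-05

Applying '-693 days' to 2079-07-30: counting 693 days back gives 2077-09-05.
Adding -21 months to 2077-09-05 gives 2075-12-05.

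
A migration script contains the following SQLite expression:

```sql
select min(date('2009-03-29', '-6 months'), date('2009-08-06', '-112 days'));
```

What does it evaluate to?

date('2009-03-29', '-6 months') → 2008-09-29.
date('2009-08-06', '-112 days') → 2009-04-16.
Earlier of the two is 2008-09-29.

2008-09-29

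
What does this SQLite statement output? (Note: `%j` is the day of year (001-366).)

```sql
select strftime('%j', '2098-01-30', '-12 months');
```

First apply '-12 months': 2098-01-30 → 2097-01-30.
Day-of-year for 2097-01-30: days since 2097-01-01 inclusive = 30, zero-padded to 030.

030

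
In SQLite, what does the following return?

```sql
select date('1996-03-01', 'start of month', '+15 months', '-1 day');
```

`start of month` rewinds 1996-03-01 to 1996-03-01.
Adding +15 months to 1996-03-01 gives 1997-06-01.
Going back 1 day from 1997-06-01 reaches 1997-05-31 (last day of May, 31 days).

1997-05-31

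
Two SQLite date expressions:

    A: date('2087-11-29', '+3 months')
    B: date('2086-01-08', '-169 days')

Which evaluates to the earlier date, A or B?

A = 2088-02-29.
B = 2085-07-23.
B is earlier.

B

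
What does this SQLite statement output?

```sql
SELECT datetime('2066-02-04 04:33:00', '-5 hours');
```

-5 hours from 2066-02-04 04:33:00 is 2066-02-03 23:33:00 (crosses midnight).

2066-02-03 23:33:00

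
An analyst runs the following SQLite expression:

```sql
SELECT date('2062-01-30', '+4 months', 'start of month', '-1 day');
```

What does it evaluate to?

2062-04-30

Adding +4 months to 2062-01-30 gives 2062-05-30.
`start of month` rewinds 2062-05-30 to 2062-05-01.
Going back 1 day from 2062-05-01 reaches 2062-04-30 (last day of April, 30 days).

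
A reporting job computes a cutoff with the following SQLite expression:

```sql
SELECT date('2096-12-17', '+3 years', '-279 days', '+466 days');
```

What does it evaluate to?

Adding +3 years to 2096-12-17 gives 2099-12-17.
Applying '-279 days' to 2099-12-17: counting 279 days back gives 2099-03-13.
Applying '+466 days' to 2099-03-13: counting 466 days forward gives 2100-06-22.

2100-06-22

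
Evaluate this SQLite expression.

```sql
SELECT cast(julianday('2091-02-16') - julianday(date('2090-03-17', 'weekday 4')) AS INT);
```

`weekday 4` advances to the next Thursday; 2090-03-17 is a Friday, so it moves forward to 2090-03-23.
8 days remain in March 2090 after the 23rd (31 − 23).
Full months from April 2090 through January 2091 contribute their day counts.
Then 16 days into February 2091.
Total: 8 + 30 + 31 + 30 + 31 + 31 + 30 + 31 + 30 + 31 + 31 + 16 = 330.

330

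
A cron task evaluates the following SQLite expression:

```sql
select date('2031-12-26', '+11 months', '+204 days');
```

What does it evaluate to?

2033-06-18

Adding +11 months to 2031-12-26 gives 2032-11-26.
Applying '+204 days' to 2032-11-26: counting 204 days forward gives 2033-06-18.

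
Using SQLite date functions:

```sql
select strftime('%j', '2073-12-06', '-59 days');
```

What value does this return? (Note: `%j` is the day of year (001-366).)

First apply '-59 days': 2073-12-06 → 2073-10-08.
Day-of-year for 2073-10-08: days since 2073-01-01 inclusive = 281, zero-padded to 281.

281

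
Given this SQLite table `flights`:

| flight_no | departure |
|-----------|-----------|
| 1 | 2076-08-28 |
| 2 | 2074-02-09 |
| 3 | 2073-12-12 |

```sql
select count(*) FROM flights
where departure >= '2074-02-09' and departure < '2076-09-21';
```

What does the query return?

Rows in [2074-02-09, 2076-09-21): 2076-08-28, 2074-02-09 → 2 rows.

2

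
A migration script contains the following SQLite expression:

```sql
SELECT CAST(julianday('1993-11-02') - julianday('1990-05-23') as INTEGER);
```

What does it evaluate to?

1259

8 days remain in May 1990 after the 23rd (31 − 23).
Full months from June 1990 through October 1993 contribute their day counts.
Then 2 days into November 1993.
Total: 8 + 30 + 31 + 31 + 30 + 31 + 30 + 31 + 31 + 28 + 31 + 30 + 31 + 30 + 31 + 31 + 30 + 31 + 30 + 31 + 31 + 29 + 31 + 30 + 31 + 30 + 31 + 31 + 30 + 31 + 30 + 31 + 31 + 28 + 31 + 30 + 31 + 30 + 31 + 31 + 30 + 31 + 2 = 1259.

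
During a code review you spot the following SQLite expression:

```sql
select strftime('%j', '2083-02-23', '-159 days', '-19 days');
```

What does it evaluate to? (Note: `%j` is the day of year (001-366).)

241

First apply '-159 days', '-19 days': 2083-02-23 → 2082-08-29.
Day-of-year for 2082-08-29: days since 2082-01-01 inclusive = 241, zero-padded to 241.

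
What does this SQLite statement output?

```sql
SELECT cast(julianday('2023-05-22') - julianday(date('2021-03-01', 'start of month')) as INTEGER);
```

812

`start of month` rewinds 2021-03-01 to 2021-03-01.
30 days remain in March 2021 after the 1st (31 − 1).
Full months from April 2021 through April 2023 contribute their day counts.
Then 22 days into May 2023.
Total: 30 + 30 + 31 + 30 + 31 + 31 + 30 + 31 + 30 + 31 + 31 + 28 + 31 + 30 + 31 + 30 + 31 + 31 + 30 + 31 + 30 + 31 + 31 + 28 + 31 + 30 + 22 = 812.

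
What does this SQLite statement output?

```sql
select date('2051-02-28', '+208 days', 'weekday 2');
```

Applying '+208 days' to 2051-02-28: counting 208 days forward gives 2051-09-24.
`weekday 2` advances to the next Tuesday; 2051-09-24 is a Sunday, so it moves forward to 2051-09-26.

2051-09-26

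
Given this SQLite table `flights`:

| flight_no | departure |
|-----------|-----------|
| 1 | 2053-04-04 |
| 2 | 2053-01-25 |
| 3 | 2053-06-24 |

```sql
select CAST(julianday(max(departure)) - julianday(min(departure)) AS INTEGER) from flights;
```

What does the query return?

MIN = 2053-01-25, MAX = 2053-06-24.
6 days remain in January 2053 after the 25th (31 − 25).
February 2053: 28 days.
March 2053: 31 days.
April 2053: 30 days.
May 2053: 31 days.
Then 24 days into June 2053.
Total: 6 + 28 + 31 + 30 + 31 + 24 = 150.

150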